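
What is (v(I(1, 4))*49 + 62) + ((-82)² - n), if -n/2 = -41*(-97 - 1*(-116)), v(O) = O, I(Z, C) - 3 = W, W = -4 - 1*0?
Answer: 5179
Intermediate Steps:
W = -4 (W = -4 + 0 = -4)
I(Z, C) = -1 (I(Z, C) = 3 - 4 = -1)
n = 1558 (n = -(-82)*(-97 - 1*(-116)) = -(-82)*(-97 + 116) = -(-82)*19 = -2*(-779) = 1558)
(v(I(1, 4))*49 + 62) + ((-82)² - n) = (-1*49 + 62) + ((-82)² - 1*1558) = (-49 + 62) + (6724 - 1558) = 13 + 5166 = 5179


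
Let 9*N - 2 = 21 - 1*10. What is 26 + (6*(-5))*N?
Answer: -52/3 ≈ -17.333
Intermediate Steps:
N = 13/9 (N = 2/9 + (21 - 1*10)/9 = 2/9 + (21 - 10)/9 = 2/9 + (⅑)*11 = 2/9 + 11/9 = 13/9 ≈ 1.4444)
26 + (6*(-5))*N = 26 + (6*(-5))*(13/9) = 26 - 30*13/9 = 26 - 130/3 = -52/3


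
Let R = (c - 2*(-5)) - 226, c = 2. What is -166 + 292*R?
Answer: -62654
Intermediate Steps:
R = -214 (R = (2 - 2*(-5)) - 226 = (2 + 10) - 226 = 12 - 226 = -214)
-166 + 292*R = -166 + 292*(-214) = -166 - 62488 = -62654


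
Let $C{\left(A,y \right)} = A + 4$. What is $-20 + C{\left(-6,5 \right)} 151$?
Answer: $-322$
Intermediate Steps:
$C{\left(A,y \right)} = 4 + A$
$-20 + C{\left(-6,5 \right)} 151 = -20 + \left(4 - 6\right) 151 = -20 - 302 = -322$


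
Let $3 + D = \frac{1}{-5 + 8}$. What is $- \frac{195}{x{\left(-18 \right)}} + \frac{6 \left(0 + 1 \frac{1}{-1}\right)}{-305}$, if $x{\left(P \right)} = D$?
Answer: $\frac{178473}{2440} \approx 73.145$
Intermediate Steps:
$D = - \frac{8}{3}$ ($D = -3 + \frac{1}{-5 + 8} = -3 + \frac{1}{3} = - \frac{8}{3} \approx -2.6667$)
$x{\left(P \right)} = - \frac{8}{3}$
$- \frac{195}{x{\left(-18 \right)}} + \frac{6 \left(0 + 1 \frac{1}{-1}\right)}{-305} = - \frac{195}{- \frac{8}{3}} + \frac{6 \left(0 + 1 \frac{1}{-1}\right)}{-305} = \left(-195\right) \left(- \frac{3}{8}\right) + 6 \left(0 + 1 \left(-1\right)\right) \left(- \frac{1}{305}\right) = \frac{585}{8} + 6 \left(0 - 1\right) \left(- \frac{1}{305}\right) = \frac{585}{8} + 6 \left(-1\right) \left(- \frac{1}{305}\right) = \frac{585}{8} - - \frac{6}{305} = \frac{585}{8} + \frac{6}{305} = \frac{178473}{2440}$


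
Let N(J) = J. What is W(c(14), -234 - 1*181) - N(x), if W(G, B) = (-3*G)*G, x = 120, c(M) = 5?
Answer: -195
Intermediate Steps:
W(G, B) = -3*G**2
W(c(14), -234 - 1*181) - N(x) = -3*5**2 - 1*120 = -3*25 - 120 = -75 - 120 = -195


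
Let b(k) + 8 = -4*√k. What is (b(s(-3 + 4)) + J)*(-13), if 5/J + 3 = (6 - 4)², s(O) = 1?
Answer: 91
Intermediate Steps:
b(k) = -8 - 4*√k
J = 5 (J = 5/(-3 + (6 - 4)²) = 5/(-3 + 2²) = 5/(-3 + 4) = 5/1 = 5*1 = 5)
(b(s(-3 + 4)) + J)*(-13) = ((-8 - 4*√1) + 5)*(-13) = ((-8 - 4*1) + 5)*(-13) = ((-8 - 4) + 5)*(-13) = (-12 + 5)*(-13) = -7*(-13) = 91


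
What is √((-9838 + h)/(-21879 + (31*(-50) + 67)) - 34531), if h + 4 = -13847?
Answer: I*√18845880869946/23362 ≈ 185.82*I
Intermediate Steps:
h = -13851 (h = -4 - 13847 = -13851)
√((-9838 + h)/(-21879 + (31*(-50) + 67)) - 34531) = √((-9838 - 13851)/(-21879 + (31*(-50) + 67)) - 34531) = √(-23689/(-21879 + (-1550 + 67)) - 34531) = √(-23689/(-21879 - 1483) - 34531) = √(-23689/(-23362) - 34531) = √(-23689*(-1/23362) - 34531) = √(23689/23362 - 34531) = √(-806689533/23362) = I*√18845880869946/23362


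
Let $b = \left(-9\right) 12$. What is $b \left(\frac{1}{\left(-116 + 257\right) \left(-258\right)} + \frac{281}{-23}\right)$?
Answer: $\frac{61333446}{46483} \approx 1319.5$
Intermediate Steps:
$b = -108$
$b \left(\frac{1}{\left(-116 + 257\right) \left(-258\right)} + \frac{281}{-23}\right) = - 108 \left(\frac{1}{\left(-116 + 257\right) \left(-258\right)} + \frac{281}{-23}\right) = - 108 \left(\frac{1}{141} \left(- \frac{1}{258}\right) + 281 \left(- \frac{1}{23}\right)\right) = - 108 \left(\frac{1}{141} \left(- \frac{1}{258}\right) - \frac{281}{23}\right) = - 108 \left(- \frac{1}{36378} - \frac{281}{23}\right) = \left(-108\right) \left(- \frac{10222241}{836694}\right) = \frac{61333446}{46483}$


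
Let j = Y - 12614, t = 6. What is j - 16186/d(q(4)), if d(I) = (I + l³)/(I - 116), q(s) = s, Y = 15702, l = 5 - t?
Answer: 1822096/3 ≈ 6.0737e+5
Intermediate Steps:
l = -1 (l = 5 - 1*6 = 5 - 6 = -1)
d(I) = (-1 + I)/(-116 + I) (d(I) = (I + (-1)³)/(I - 116) = (I - 1)/(-116 + I) = (-1 + I)/(-116 + I))
j = 3088 (j = 15702 - 12614 = 3088)
j - 16186/d(q(4)) = 3088 - 16186*(-116 + 4)/(-1 + 4) = 3088 - 16186/(3/(-112)) = 3088 - 16186/((-1/112*3)) = 3088 - 16186/(-3/112) = 3088 - 16186*(-112/3) = 3088 + 1812832/3 = 1822096/3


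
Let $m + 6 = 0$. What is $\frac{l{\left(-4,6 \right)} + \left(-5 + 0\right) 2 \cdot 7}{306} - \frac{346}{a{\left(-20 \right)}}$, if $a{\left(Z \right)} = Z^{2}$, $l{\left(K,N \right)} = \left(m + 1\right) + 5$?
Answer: $- \frac{33469}{30600} \approx -1.0938$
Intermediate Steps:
$m = -6$ ($m = -6 + 0 = -6$)
$l{\left(K,N \right)} = 0$ ($l{\left(K,N \right)} = \left(-6 + 1\right) + 5 = -5 + 5 = 0$)
$\frac{l{\left(-4,6 \right)} + \left(-5 + 0\right) 2 \cdot 7}{306} - \frac{346}{a{\left(-20 \right)}} = \frac{0 + \left(-5 + 0\right) 2 \cdot 7}{306} - \frac{346}{\left(-20\right)^{2}} = \left(0 + \left(-5\right) 2 \cdot 7\right) \frac{1}{306} - \frac{346}{400} = \left(0 - 70\right) \frac{1}{306} - \frac{173}{200} = \left(-70\right) \frac{1}{306} - \frac{173}{200} = - \frac{35}{153} - \frac{173}{200} = - \frac{33469}{30600}$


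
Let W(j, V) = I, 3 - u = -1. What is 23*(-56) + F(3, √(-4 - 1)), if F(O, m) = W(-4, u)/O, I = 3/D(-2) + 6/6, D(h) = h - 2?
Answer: -15455/12 ≈ -1287.9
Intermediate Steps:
u = 4 (u = 3 - 1*(-1) = 3 + 1 = 4)
D(h) = -2 + h
I = ¼ (I = 3/(-2 - 2) + 6/6 = 3/(-4) + 6*(⅙) = 3*(-¼) + 1 = -¾ + 1 = ¼ ≈ 0.25000)
W(j, V) = ¼
F(O, m) = 1/(4*O)
23*(-56) + F(3, √(-4 - 1)) = 23*(-56) + (¼)/3 = -1288 + (¼)*(⅓) = -1288 + 1/12 = -15455/12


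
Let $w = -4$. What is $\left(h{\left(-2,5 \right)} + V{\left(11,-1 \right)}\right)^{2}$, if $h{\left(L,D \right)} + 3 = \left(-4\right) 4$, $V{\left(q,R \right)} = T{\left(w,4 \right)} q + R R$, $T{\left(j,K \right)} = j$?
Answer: $3844$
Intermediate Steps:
$V{\left(q,R \right)} = R^{2} - 4 q$ ($V{\left(q,R \right)} = - 4 q + R R = - 4 q + R^{2} = R^{2} - 4 q$)
$h{\left(L,D \right)} = -19$ ($h{\left(L,D \right)} = -3 - 16 = -19$)
$\left(h{\left(-2,5 \right)} + V{\left(11,-1 \right)}\right)^{2} = \left(-19 + \left(\left(-1\right)^{2} - 44\right)\right)^{2} = \left(-19 + \left(1 - 44\right)\right)^{2} = \left(-19 - 43\right)^{2} = \left(-62\right)^{2} = 3844$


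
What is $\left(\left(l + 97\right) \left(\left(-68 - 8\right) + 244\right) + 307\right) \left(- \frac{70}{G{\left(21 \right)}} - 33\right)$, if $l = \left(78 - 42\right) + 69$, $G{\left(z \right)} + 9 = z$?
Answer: $- \frac{7978619}{6} \approx -1.3298 \cdot 10^{6}$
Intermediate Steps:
$G{\left(z \right)} = -9 + z$
$l = 105$ ($l = 36 + 69 = 105$)
$\left(\left(l + 97\right) \left(\left(-68 - 8\right) + 244\right) + 307\right) \left(- \frac{70}{G{\left(21 \right)}} - 33\right) = \left(\left(105 + 97\right) \left(\left(-68 - 8\right) + 244\right) + 307\right) \left(- \frac{70}{-9 + 21} - 33\right) = \left(202 \left(-76 + 244\right) + 307\right) \left(- \frac{70}{12} - 33\right) = \left(202 \cdot 168 + 307\right) \left(\left(-70\right) \frac{1}{12} - 33\right) = \left(33936 + 307\right) \left(- \frac{35}{6} - 33\right) = 34243 \left(- \frac{233}{6}\right) = - \frac{7978619}{6}$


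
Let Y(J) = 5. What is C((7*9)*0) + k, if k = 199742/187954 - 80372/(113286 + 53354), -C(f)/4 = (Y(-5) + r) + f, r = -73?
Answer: 1067174601039/3915081820 ≈ 272.58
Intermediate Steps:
C(f) = 272 - 4*f (C(f) = -4*((5 - 73) + f) = -4*(-68 + f) = 272 - 4*f)
k = 2272345999/3915081820 (k = 199742*(1/187954) - 80372/166640 = 99871/93977 - 80372*1/166640 = 99871/93977 - 20093/41660 = 2272345999/3915081820 ≈ 0.58041)
C((7*9)*0) + k = (272 - 4*7*9*0) + 2272345999/3915081820 = (272 - 252*0) + 2272345999/3915081820 = (272 - 4*0) + 2272345999/3915081820 = (272 + 0) + 2272345999/3915081820 = 272 + 2272345999/3915081820 = 1067174601039/3915081820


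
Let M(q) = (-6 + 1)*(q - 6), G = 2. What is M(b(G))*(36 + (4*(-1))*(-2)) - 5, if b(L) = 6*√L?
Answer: 1315 - 1320*√2 ≈ -551.76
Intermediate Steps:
M(q) = 30 - 5*q (M(q) = -5*(-6 + q) = 30 - 5*q)
M(b(G))*(36 + (4*(-1))*(-2)) - 5 = (30 - 30*√2)*(36 + (4*(-1))*(-2)) - 5 = (30 - 30*√2)*(36 - 4*(-2)) - 5 = (30 - 30*√2)*(36 + 8) - 5 = (30 - 30*√2)*44 - 5 = (1320 - 1320*√2) - 5 = 1315 - 1320*√2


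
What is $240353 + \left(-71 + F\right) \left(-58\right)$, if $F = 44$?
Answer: $241919$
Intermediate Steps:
$240353 + \left(-71 + F\right) \left(-58\right) = 240353 + \left(-71 + 44\right) \left(-58\right) = 240353 - -1566 = 240353 + 1566 = 241919$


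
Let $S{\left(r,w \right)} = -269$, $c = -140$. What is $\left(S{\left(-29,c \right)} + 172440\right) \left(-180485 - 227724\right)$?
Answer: $-70281751739$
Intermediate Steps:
$\left(S{\left(-29,c \right)} + 172440\right) \left(-180485 - 227724\right) = \left(-269 + 172440\right) \left(-180485 - 227724\right) = 172171 \left(-408209\right) = -70281751739$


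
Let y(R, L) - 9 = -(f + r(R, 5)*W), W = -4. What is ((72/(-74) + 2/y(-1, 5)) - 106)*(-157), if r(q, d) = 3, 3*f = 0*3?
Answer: 13037908/777 ≈ 16780.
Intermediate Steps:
f = 0 (f = (0*3)/3 = (⅓)*0 = 0)
y(R, L) = 21 (y(R, L) = 9 - (0 + 3*(-4)) = 9 - (0 - 12) = 9 - 1*(-12) = 9 + 12 = 21)
((72/(-74) + 2/y(-1, 5)) - 106)*(-157) = ((72/(-74) + 2/21) - 106)*(-157) = ((72*(-1/74) + 2*(1/21)) - 106)*(-157) = ((-36/37 + 2/21) - 106)*(-157) = (-682/777 - 106)*(-157) = -83044/777*(-157) = 13037908/777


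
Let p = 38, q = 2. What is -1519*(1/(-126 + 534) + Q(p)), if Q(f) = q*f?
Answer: -47102671/408 ≈ -1.1545e+5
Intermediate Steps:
Q(f) = 2*f
-1519*(1/(-126 + 534) + Q(p)) = -1519*(1/(-126 + 534) + 2*38) = -1519*(1/408 + 76) = -1519*31009/408 = -47102671/408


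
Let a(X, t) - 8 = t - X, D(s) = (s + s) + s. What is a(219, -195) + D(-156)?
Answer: -874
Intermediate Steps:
D(s) = 3*s (D(s) = 2*s + s = 3*s)
a(X, t) = 8 + t - X (a(X, t) = 8 + (t - X) = 8 + t - X)
a(219, -195) + D(-156) = (8 - 195 - 1*219) + 3*(-156) = (8 - 195 - 219) - 468 = -406 - 468 = -874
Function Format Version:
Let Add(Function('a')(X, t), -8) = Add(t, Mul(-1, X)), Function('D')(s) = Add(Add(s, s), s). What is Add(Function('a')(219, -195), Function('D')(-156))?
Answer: -874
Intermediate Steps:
Function('D')(s) = Mul(3, s) (Function('D')(s) = Add(Mul(2, s), s) = Mul(3, s))
Function('a')(X, t) = Add(8, t, Mul(-1, X)) (Function('a')(X, t) = Add(8, Add(t, Mul(-1, X))) = Add(8, t, Mul(-1, X)))
Add(Function('a')(219, -195), Function('D')(-156)) = Add(Add(8, -195, Mul(-1, 219)), Mul(3, -156)) = Add(Add(8, -195, -219), -468) = Add(-406, -468) = -874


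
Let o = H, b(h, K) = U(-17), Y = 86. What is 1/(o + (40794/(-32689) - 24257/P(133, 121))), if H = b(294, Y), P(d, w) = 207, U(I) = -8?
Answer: -6766623/855514415 ≈ -0.0079094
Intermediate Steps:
b(h, K) = -8
H = -8
o = -8
1/(o + (40794/(-32689) - 24257/P(133, 121))) = 1/(-8 + (40794/(-32689) - 24257/207)) = 1/(-8 + (40794*(-1/32689) - 24257*1/207)) = 1/(-8 + (-40794/32689 - 24257/207)) = 1/(-8 - 801381431/6766623) = 1/(-855514415/6766623) = -6766623/855514415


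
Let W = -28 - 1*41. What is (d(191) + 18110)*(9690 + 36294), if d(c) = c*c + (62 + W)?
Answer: 2509990656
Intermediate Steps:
W = -69 (W = -28 - 41 = -69)
d(c) = -7 + c**2 (d(c) = c*c + (62 - 69) = c**2 - 7 = -7 + c**2)
(d(191) + 18110)*(9690 + 36294) = ((-7 + 191**2) + 18110)*(9690 + 36294) = ((-7 + 36481) + 18110)*45984 = (36474 + 18110)*45984 = 54584*45984 = 2509990656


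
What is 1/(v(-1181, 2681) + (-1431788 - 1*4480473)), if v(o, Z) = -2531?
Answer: -1/5914792 ≈ -1.6907e-7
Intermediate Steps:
1/(v(-1181, 2681) + (-1431788 - 1*4480473)) = 1/(-2531 + (-1431788 - 1*4480473)) = 1/(-2531 + (-1431788 - 4480473)) = 1/(-2531 - 5912261) = 1/(-5914792) = -1/5914792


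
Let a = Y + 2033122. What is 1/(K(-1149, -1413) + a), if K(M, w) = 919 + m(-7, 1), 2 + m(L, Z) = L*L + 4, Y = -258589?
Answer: 1/1775503 ≈ 5.6322e-7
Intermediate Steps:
m(L, Z) = 2 + L² (m(L, Z) = -2 + (L*L + 4) = -2 + (L² + 4) = -2 + (4 + L²) = 2 + L²)
a = 1774533 (a = -258589 + 2033122 = 1774533)
K(M, w) = 970 (K(M, w) = 919 + (2 + (-7)²) = 919 + (2 + 49) = 919 + 51 = 970)
1/(K(-1149, -1413) + a) = 1/(970 + 1774533) = 1/1775503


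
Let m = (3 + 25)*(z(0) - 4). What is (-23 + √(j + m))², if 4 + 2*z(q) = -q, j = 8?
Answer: 369 - 184*I*√10 ≈ 369.0 - 581.86*I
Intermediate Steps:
z(q) = -2 - q/2 (z(q) = -2 + (-q)/2 = -2 - q/2)
m = -168 (m = (3 + 25)*((-2 - ½*0) - 4) = 28*((-2 + 0) - 4) = 28*(-2 - 4) = 28*(-6) = -168)
(-23 + √(j + m))² = (-23 + √(8 - 168))² = (-23 + √(-160))² = (-23 + 4*I*√10)²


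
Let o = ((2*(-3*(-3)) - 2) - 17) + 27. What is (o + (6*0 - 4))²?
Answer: 484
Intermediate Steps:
o = 26 (o = ((2*9 - 2) - 17) + 27 = ((18 - 2) - 17) + 27 = (16 - 17) + 27 = -1 + 27 = 26)
(o + (6*0 - 4))² = (26 + (6*0 - 4))² = (26 + (0 - 4))² = (26 - 4)² = 22² = 484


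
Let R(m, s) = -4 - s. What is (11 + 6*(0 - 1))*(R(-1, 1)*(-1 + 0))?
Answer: 25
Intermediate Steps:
(11 + 6*(0 - 1))*(R(-1, 1)*(-1 + 0)) = (11 + 6*(0 - 1))*((-4 - 1*1)*(-1 + 0)) = (11 + 6*(-1))*((-4 - 1)*(-1)) = (11 - 6)*(-5*(-1)) = 5*5 = 25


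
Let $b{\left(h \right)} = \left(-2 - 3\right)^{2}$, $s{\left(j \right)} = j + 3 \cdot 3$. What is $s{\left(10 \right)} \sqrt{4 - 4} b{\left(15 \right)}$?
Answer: $0$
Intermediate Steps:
$s{\left(j \right)} = 9 + j$ ($s{\left(j \right)} = j + 9 = 9 + j$)
$b{\left(h \right)} = 25$ ($b{\left(h \right)} = \left(-5\right)^{2} = 25$)
$s{\left(10 \right)} \sqrt{4 - 4} b{\left(15 \right)} = \left(9 + 10\right) \sqrt{4 - 4} \cdot 25 = 19 \sqrt{0} \cdot 25 = 19 \cdot 0 \cdot 25 = 0 \cdot 25 = 0$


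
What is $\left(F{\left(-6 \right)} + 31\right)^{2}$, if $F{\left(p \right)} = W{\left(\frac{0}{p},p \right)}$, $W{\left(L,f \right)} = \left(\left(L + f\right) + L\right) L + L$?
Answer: $961$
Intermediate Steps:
$W{\left(L,f \right)} = L + L \left(f + 2 L\right)$ ($W{\left(L,f \right)} = \left(f + 2 L\right) L + L = L \left(f + 2 L\right) + L = L + L \left(f + 2 L\right)$)
$F{\left(p \right)} = 0$ ($F{\left(p \right)} = \frac{0}{p} \left(1 + p + 2 \frac{0}{p}\right) = 0 \left(1 + p + 2 \cdot 0\right) = 0 \left(1 + p + 0\right) = 0 \left(1 + p\right) = 0$)
$\left(F{\left(-6 \right)} + 31\right)^{2} = \left(0 + 31\right)^{2} = 31^{2} = 961$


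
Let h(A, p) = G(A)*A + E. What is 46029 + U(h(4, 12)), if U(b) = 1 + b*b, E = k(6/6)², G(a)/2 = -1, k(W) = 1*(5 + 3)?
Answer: 49166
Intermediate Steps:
k(W) = 8 (k(W) = 1*8 = 8)
G(a) = -2 (G(a) = 2*(-1) = -2)
E = 64 (E = 8² = 64)
h(A, p) = 64 - 2*A (h(A, p) = -2*A + 64 = 64 - 2*A)
U(b) = 1 + b²
46029 + U(h(4, 12)) = 46029 + (1 + (64 - 2*4)²) = 46029 + (1 + (64 - 8)²) = 46029 + (1 + 56²) = 46029 + (1 + 3136) = 46029 + 3137 = 49166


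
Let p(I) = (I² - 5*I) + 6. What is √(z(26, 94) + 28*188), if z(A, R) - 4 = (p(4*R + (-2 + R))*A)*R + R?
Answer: √529595722 ≈ 23013.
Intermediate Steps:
p(I) = 6 + I² - 5*I
z(A, R) = 4 + R + A*R*(16 + (-2 + 5*R)² - 25*R) (z(A, R) = 4 + (((6 + (4*R + (-2 + R))² - 5*(4*R + (-2 + R)))*A)*R + R) = 4 + (((6 + (-2 + 5*R)² - 5*(-2 + 5*R))*A)*R + R) = 4 + (((6 + (-2 + 5*R)² + (10 - 25*R))*A)*R + R) = 4 + (((16 + (-2 + 5*R)² - 25*R)*A)*R + R) = 4 + ((A*(16 + (-2 + 5*R)² - 25*R))*R + R) = 4 + (A*R*(16 + (-2 + 5*R)² - 25*R) + R) = 4 + (R + A*R*(16 + (-2 + 5*R)² - 25*R)) = 4 + R + A*R*(16 + (-2 + 5*R)² - 25*R))
√(z(26, 94) + 28*188) = √((4 + 94 + 26*94*(16 + (-2 + 5*94)² - 25*94)) + 28*188) = √((4 + 94 + 26*94*(16 + (-2 + 470)² - 2350)) + 5264) = √((4 + 94 + 26*94*(16 + 468² - 2350)) + 5264) = √((4 + 94 + 26*94*(16 + 219024 - 2350)) + 5264) = √((4 + 94 + 26*94*216690) + 5264) = √((4 + 94 + 529590360) + 5264) = √(529590458 + 5264) = √529595722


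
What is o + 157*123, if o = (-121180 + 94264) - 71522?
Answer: -79127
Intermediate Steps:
o = -98438 (o = -26916 - 71522 = -98438)
o + 157*123 = -98438 + 157*123 = -98438 + 19311 = -79127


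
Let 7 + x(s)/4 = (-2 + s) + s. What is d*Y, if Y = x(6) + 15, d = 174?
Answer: 4698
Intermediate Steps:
x(s) = -36 + 8*s (x(s) = -28 + 4*((-2 + s) + s) = -28 + 4*(-2 + 2*s) = -28 + (-8 + 8*s) = -36 + 8*s)
Y = 27 (Y = (-36 + 8*6) + 15 = (-36 + 48) + 15 = 12 + 15 = 27)
d*Y = 174*27 = 4698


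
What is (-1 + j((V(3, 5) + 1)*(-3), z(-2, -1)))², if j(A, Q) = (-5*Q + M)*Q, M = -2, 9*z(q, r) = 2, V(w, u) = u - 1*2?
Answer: 18769/6561 ≈ 2.8607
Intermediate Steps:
V(w, u) = -2 + u (V(w, u) = u - 2 = -2 + u)
z(q, r) = 2/9 (z(q, r) = (⅑)*2 = 2/9)
j(A, Q) = Q*(-2 - 5*Q) (j(A, Q) = (-5*Q - 2)*Q = (-2 - 5*Q)*Q = Q*(-2 - 5*Q))
(-1 + j((V(3, 5) + 1)*(-3), z(-2, -1)))² = (-1 - 1*2/9*(2 + 5*(2/9)))² = (-1 - 1*2/9*(2 + 10/9))² = (-1 - 1*2/9*28/9)² = (-1 - 56/81)² = (-137/81)² = 18769/6561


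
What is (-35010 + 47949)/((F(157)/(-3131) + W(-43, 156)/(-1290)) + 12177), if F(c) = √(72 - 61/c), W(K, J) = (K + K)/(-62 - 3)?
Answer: 230523922826477228443950/216947953614891589595977 + 38511728555625*√1765151/216947953614891589595977 ≈ 1.0626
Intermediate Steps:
W(K, J) = -2*K/65 (W(K, J) = (2*K)/(-65) = (2*K)*(-1/65) = -2*K/65)
(-35010 + 47949)/((F(157)/(-3131) + W(-43, 156)/(-1290)) + 12177) = (-35010 + 47949)/((√(72 - 61/157)/(-3131) - 2/65*(-43)/(-1290)) + 12177) = 12939/((√(72 - 61*1/157)*(-1/3131) + (86/65)*(-1/1290)) + 12177) = 12939/((√(72 - 61/157)*(-1/3131) - 1/975) + 12177) = 12939/((√(11243/157)*(-1/3131) - 1/975) + 12177) = 12939/(((√1765151/157)*(-1/3131) - 1/975) + 12177) = 12939/((-√1765151/491567 - 1/975) + 12177) = 12939/((-1/975 - √1765151/491567) + 12177) = 12939/(11872574/975 - √1765151/491567)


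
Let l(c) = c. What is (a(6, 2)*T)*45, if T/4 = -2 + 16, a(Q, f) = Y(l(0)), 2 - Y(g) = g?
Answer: 5040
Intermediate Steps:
Y(g) = 2 - g
a(Q, f) = 2 (a(Q, f) = 2 - 1*0 = 2 + 0 = 2)
T = 56 (T = 4*(-2 + 16) = 4*14 = 56)
(a(6, 2)*T)*45 = (2*56)*45 = 112*45 = 5040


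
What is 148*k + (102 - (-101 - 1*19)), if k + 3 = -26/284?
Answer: -16724/71 ≈ -235.55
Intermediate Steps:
k = -439/142 (k = -3 - 26/284 = -3 - 26*1/284 = -3 - 13/142 = -439/142 ≈ -3.0915)
148*k + (102 - (-101 - 1*19)) = 148*(-439/142) + (102 - (-101 - 1*19)) = -32486/71 + (102 - (-101 - 19)) = -32486/71 + (102 - 1*(-120)) = -32486/71 + (102 + 120) = -32486/71 + 222 = -16724/71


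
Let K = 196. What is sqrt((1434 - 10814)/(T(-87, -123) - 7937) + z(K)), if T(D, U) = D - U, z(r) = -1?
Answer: sqrt(11685579)/7901 ≈ 0.43266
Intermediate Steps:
sqrt((1434 - 10814)/(T(-87, -123) - 7937) + z(K)) = sqrt((1434 - 10814)/((-87 - 1*(-123)) - 7937) - 1) = sqrt(-9380/((-87 + 123) - 7937) - 1) = sqrt(-9380/(36 - 7937) - 1) = sqrt(-9380/(-7901) - 1) = sqrt(-9380*(-1/7901) - 1) = sqrt(9380/7901 - 1) = sqrt(1479/7901) = sqrt(11685579)/7901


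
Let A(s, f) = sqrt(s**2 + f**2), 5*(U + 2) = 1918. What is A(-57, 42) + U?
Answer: 1908/5 + 3*sqrt(557) ≈ 452.40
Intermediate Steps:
U = 1908/5 (U = -2 + (1/5)*1918 = -2 + 1918/5 = 1908/5 ≈ 381.60)
A(s, f) = sqrt(f**2 + s**2)
A(-57, 42) + U = sqrt(42**2 + (-57)**2) + 1908/5 = sqrt(1764 + 3249) + 1908/5 = sqrt(5013) + 1908/5 = 3*sqrt(557) + 1908/5 = 1908/5 + 3*sqrt(557)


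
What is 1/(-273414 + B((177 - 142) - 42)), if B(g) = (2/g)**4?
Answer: -2401/656466998 ≈ -3.6575e-6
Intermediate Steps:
B(g) = 16/g**4
1/(-273414 + B((177 - 142) - 42)) = 1/(-273414 + 16/((177 - 142) - 42)**4) = 1/(-273414 + 16/(35 - 42)**4) = 1/(-273414 + 16/(-7)**4) = 1/(-273414 + 16*(1/2401)) = 1/(-273414 + 16/2401) = 1/(-656466998/2401) = -2401/656466998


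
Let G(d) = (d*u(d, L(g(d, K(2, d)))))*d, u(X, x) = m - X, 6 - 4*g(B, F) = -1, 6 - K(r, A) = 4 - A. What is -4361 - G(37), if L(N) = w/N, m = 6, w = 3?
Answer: 38078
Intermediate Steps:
K(r, A) = 2 + A (K(r, A) = 6 - (4 - A) = 6 + (-4 + A) = 2 + A)
g(B, F) = 7/4 (g(B, F) = 3/2 - ¼*(-1) = 3/2 + ¼ = 7/4)
L(N) = 3/N
u(X, x) = 6 - X
G(d) = d²*(6 - d) (G(d) = (d*(6 - d))*d = d²*(6 - d))
-4361 - G(37) = -4361 - 37²*(6 - 1*37) = -4361 - 1369*(6 - 37) = -4361 - 1369*(-31) = -4361 - 1*(-42439) = -4361 + 42439 = 38078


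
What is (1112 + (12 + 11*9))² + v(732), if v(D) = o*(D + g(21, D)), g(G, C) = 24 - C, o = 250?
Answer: 1501729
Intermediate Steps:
v(D) = 6000 (v(D) = 250*(D + (24 - D)) = 250*24 = 6000)
(1112 + (12 + 11*9))² + v(732) = (1112 + (12 + 11*9))² + 6000 = (1112 + (12 + 99))² + 6000 = (1112 + 111)² + 6000 = 1223² + 6000 = 1495729 + 6000 = 1501729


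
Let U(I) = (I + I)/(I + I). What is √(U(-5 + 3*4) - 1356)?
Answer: I*√1355 ≈ 36.81*I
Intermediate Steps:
U(I) = 1 (U(I) = (2*I)/((2*I)) = (2*I)*(1/(2*I)) = 1)
√(U(-5 + 3*4) - 1356) = √(1 - 1356) = √(-1355) = I*√1355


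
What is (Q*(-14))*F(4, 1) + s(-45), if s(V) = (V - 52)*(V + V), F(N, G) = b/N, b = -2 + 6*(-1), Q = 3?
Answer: 8814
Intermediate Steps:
b = -8 (b = -2 - 6 = -8)
F(N, G) = -8/N
s(V) = 2*V*(-52 + V) (s(V) = (-52 + V)*(2*V) = 2*V*(-52 + V))
(Q*(-14))*F(4, 1) + s(-45) = (3*(-14))*(-8/4) + 2*(-45)*(-52 - 45) = -(-336)/4 + 2*(-45)*(-97) = -42*(-2) + 8730 = 84 + 8730 = 8814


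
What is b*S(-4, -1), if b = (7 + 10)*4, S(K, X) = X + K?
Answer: -340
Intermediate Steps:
S(K, X) = K + X
b = 68 (b = 17*4 = 68)
b*S(-4, -1) = 68*(-4 - 1) = 68*(-5) = -340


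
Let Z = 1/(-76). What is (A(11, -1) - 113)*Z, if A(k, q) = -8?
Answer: 121/76 ≈ 1.5921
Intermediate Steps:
Z = -1/76 ≈ -0.013158
(A(11, -1) - 113)*Z = (-8 - 113)*(-1/76) = -121*(-1/76) = 121/76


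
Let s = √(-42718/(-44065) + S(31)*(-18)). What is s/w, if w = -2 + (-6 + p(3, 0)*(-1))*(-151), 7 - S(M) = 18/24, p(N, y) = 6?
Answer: I*√866246426570/159515300 ≈ 0.0058347*I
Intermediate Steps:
S(M) = 25/4 (S(M) = 7 - 18/24 = 7 - 1*¾ = 7 - ¾ = 25/4)
s = I*√866246426570/88130 (s = √(-42718/(-44065) + (25/4)*(-18)) = √(-42718*(-1/44065) - 225/2) = √(42718/44065 - 225/2) = √(-9829189/88130) = I*√866246426570/88130 ≈ 10.561*I)
w = 1810 (w = -2 + (-6 + 6*(-1))*(-151) = -2 + (-6 - 6)*(-151) = -2 - 12*(-151) = -2 + 1812 = 1810)
s/w = (I*√866246426570/88130)/1810 = (I*√866246426570/88130)*(1/1810) = I*√866246426570/159515300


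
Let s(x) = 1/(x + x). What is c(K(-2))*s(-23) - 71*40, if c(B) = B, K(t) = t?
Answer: -65319/23 ≈ -2840.0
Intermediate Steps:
s(x) = 1/(2*x)
c(K(-2))*s(-23) - 71*40 = -1/(-23) - 71*40 = -(-1)/23 - 1*2840 = -2*(-1/46) - 2840 = 1/23 - 2840 = -65319/23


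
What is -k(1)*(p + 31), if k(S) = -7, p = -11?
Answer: 140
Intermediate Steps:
-k(1)*(p + 31) = -(-7)*(-11 + 31) = -(-7)*20 = -1*(-140) = 140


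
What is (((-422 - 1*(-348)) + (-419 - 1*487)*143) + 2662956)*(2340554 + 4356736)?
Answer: 16966405491960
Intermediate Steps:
(((-422 - 1*(-348)) + (-419 - 1*487)*143) + 2662956)*(2340554 + 4356736) = (((-422 + 348) + (-419 - 487)*143) + 2662956)*6697290 = ((-74 - 906*143) + 2662956)*6697290 = ((-74 - 129558) + 2662956)*6697290 = (-129632 + 2662956)*6697290 = 2533324*6697290 = 16966405491960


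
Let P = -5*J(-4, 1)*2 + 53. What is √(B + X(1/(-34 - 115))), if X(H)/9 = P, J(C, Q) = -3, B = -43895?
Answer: 2*I*√10787 ≈ 207.72*I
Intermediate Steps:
P = 83 (P = -5*(-3)*2 + 53 = 15*2 + 53 = 30 + 53 = 83)
X(H) = 747 (X(H) = 9*83 = 747)
√(B + X(1/(-34 - 115))) = √(-43895 + 747) = √(-43148) = 2*I*√10787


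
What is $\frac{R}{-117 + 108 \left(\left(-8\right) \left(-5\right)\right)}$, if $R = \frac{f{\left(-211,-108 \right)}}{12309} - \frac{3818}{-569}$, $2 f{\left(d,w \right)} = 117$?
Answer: $\frac{31352699}{19624706442} \approx 0.0015976$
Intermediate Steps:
$f{\left(d,w \right)} = \frac{117}{2}$ ($f{\left(d,w \right)} = \frac{1}{2} \cdot 117 = \frac{117}{2}$)
$R = \frac{31352699}{4669214}$ ($R = \frac{117}{2 \cdot 12309} - \frac{3818}{-569} = \frac{117}{2} \cdot \frac{1}{12309} - - \frac{3818}{569} = \frac{39}{8206} + \frac{3818}{569} = \frac{31352699}{4669214} \approx 6.7148$)
$\frac{R}{-117 + 108 \left(\left(-8\right) \left(-5\right)\right)} = \frac{31352699}{4669214 \left(-117 + 108 \left(\left(-8\right) \left(-5\right)\right)\right)} = \frac{31352699}{4669214 \left(-117 + 108 \cdot 40\right)} = \frac{31352699}{4669214 \left(-117 + 4320\right)} = \frac{31352699}{4669214 \cdot 4203} = \frac{31352699}{4669214} \cdot \frac{1}{4203} = \frac{31352699}{19624706442}$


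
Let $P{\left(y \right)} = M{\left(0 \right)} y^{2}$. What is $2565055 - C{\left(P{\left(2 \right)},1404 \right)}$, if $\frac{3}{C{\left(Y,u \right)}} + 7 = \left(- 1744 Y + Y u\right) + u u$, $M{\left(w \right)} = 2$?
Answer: $\frac{1683094183964}{656163} \approx 2.5651 \cdot 10^{6}$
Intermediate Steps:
$P{\left(y \right)} = 2 y^{2}$
$C{\left(Y,u \right)} = \frac{3}{-7 + u^{2} - 1744 Y + Y u}$ ($C{\left(Y,u \right)} = \frac{3}{-7 + \left(\left(- 1744 Y + Y u\right) + u u\right)} = \frac{3}{-7 + \left(\left(- 1744 Y + Y u\right) + u^{2}\right)} = \frac{3}{-7 + \left(u^{2} - 1744 Y + Y u\right)} = \frac{3}{-7 + u^{2} - 1744 Y + Y u}$)
$2565055 - C{\left(P{\left(2 \right)},1404 \right)} = 2565055 - \frac{3}{-7 + 1404^{2} - 1744 \cdot 2 \cdot 2^{2} + 2 \cdot 2^{2} \cdot 1404} = 2565055 - \frac{3}{-7 + 1971216 - 1744 \cdot 2 \cdot 4 + 2 \cdot 4 \cdot 1404} = 2565055 - \frac{3}{-7 + 1971216 - 13952 + 8 \cdot 1404} = 2565055 - \frac{3}{-7 + 1971216 - 13952 + 11232} = 2565055 - \frac{3}{1968489} = 2565055 - 3 \cdot \frac{1}{1968489} = 2565055 - \frac{1}{656163} = \frac{1683094183964}{656163}$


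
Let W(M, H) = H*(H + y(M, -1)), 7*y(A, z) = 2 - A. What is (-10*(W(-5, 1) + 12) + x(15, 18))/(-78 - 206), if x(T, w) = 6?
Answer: 67/142 ≈ 0.47183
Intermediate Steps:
y(A, z) = 2/7 - A/7 (y(A, z) = (2 - A)/7 = 2/7 - A/7)
W(M, H) = H*(2/7 + H - M/7) (W(M, H) = H*(H + (2/7 - M/7)) = H*(2/7 + H - M/7))
(-10*(W(-5, 1) + 12) + x(15, 18))/(-78 - 206) = (-10*((⅐)*1*(2 - 1*(-5) + 7*1) + 12) + 6)/(-78 - 206) = (-10*((⅐)*1*(2 + 5 + 7) + 12) + 6)/(-284) = (-10*((⅐)*1*14 + 12) + 6)*(-1/284) = (-10*(2 + 12) + 6)*(-1/284) = (-10*14 + 6)*(-1/284) = (-140 + 6)*(-1/284) = -134*(-1/284) = 67/142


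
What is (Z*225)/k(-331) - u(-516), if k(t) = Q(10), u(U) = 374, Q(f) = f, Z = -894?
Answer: -20489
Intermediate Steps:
k(t) = 10
(Z*225)/k(-331) - u(-516) = -894*225/10 - 1*374 = -201150*⅒ - 374 = -20115 - 374 = -20489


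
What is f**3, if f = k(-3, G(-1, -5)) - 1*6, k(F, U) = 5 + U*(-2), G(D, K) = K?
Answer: 729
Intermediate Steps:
k(F, U) = 5 - 2*U
f = 9 (f = (5 - 2*(-5)) - 1*6 = (5 + 10) - 6 = 15 - 6 = 9)
f**3 = 9**3 = 729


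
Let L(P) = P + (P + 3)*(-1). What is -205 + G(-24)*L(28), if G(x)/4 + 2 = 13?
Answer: -337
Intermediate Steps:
G(x) = 44 (G(x) = -8 + 4*13 = -8 + 52 = 44)
L(P) = -3 (L(P) = P + (3 + P)*(-1) = P + (-3 - P) = -3)
-205 + G(-24)*L(28) = -205 + 44*(-3) = -205 - 132 = -337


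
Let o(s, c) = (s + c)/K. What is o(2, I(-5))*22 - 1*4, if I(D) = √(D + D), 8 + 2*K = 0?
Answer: -15 - 11*I*√10/2 ≈ -15.0 - 17.393*I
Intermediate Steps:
K = -4 (K = -4 + (½)*0 = -4 + 0 = -4)
I(D) = √2*√D (I(D) = √(2*D) = √2*√D)
o(s, c) = -c/4 - s/4 (o(s, c) = (s + c)/(-4) = (c + s)*(-¼) = -c/4 - s/4)
o(2, I(-5))*22 - 1*4 = (-√2*√(-5)/4 - ¼*2)*22 - 1*4 = (-√2*I*√5/4 - ½)*22 - 4 = (-I*√10/4 - ½)*22 - 4 = (-½ - I*√10/4)*22 - 4 = (-11 - 11*I*√10/2) - 4 = -15 - 11*I*√10/2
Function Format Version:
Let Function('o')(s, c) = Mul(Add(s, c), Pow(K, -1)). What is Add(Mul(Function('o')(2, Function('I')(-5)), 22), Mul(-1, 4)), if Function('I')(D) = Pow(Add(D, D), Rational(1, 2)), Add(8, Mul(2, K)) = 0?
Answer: Add(-15, Mul(Rational(-11, 2), I, Pow(10, Rational(1, 2)))) ≈ Add(-15.000, Mul(-17.393, I))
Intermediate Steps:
K = -4 (K = Add(-4, Mul(Rational(1, 2), 0)) = Add(-4, 0) = -4)
Function('I')(D) = Mul(Pow(2, Rational(1, 2)), Pow(D, Rational(1, 2))) (Function('I')(D) = Pow(Mul(2, D), Rational(1, 2)) = Mul(Pow(2, Rational(1, 2)), Pow(D, Rational(1, 2))))
Function('o')(s, c) = Add(Mul(Rational(-1, 4), c), Mul(Rational(-1, 4), s)) (Function('o')(s, c) = Mul(Add(s, c), Pow(-4, -1)) = Mul(Add(c, s), Rational(-1, 4)) = Add(Mul(Rational(-1, 4), c), Mul(Rational(-1, 4), s)))
Add(Mul(Function('o')(2, Function('I')(-5)), 22), Mul(-1, 4)) = Add(Mul(Add(Mul(Rational(-1, 4), Mul(Pow(2, Rational(1, 2)), Pow(-5, Rational(1, 2)))), Mul(Rational(-1, 4), 2)), 22), Mul(-1, 4)) = Add(Mul(Add(Mul(Rational(-1, 4), Mul(Pow(2, Rational(1, 2)), Mul(I, Pow(5, Rational(1, 2))))), Rational(-1, 2)), 22), -4) = Add(Mul(Add(Mul(Rational(-1, 4), Mul(I, Pow(10, Rational(1, 2)))), Rational(-1, 2)), 22), -4) = Add(Mul(Add(Mul(Rational(-1, 4), I, Pow(10, Rational(1, 2))), Rational(-1, 2)), 22), -4) = Add(Mul(Add(Rational(-1, 2), Mul(Rational(-1, 4), I, Pow(10, Rational(1, 2)))), 22), -4) = Add(Add(-11, Mul(Rational(-11, 2), I, Pow(10, Rational(1, 2)))), -4) = Add(-15, Mul(Rational(-11, 2), I, Pow(10, Rational(1, 2))))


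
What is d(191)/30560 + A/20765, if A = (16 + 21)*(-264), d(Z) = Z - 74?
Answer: -11843223/25383136 ≈ -0.46658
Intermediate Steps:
d(Z) = -74 + Z
A = -9768 (A = 37*(-264) = -9768)
d(191)/30560 + A/20765 = (-74 + 191)/30560 - 9768/20765 = 117*(1/30560) - 9768*1/20765 = 117/30560 - 9768/20765 = -11843223/25383136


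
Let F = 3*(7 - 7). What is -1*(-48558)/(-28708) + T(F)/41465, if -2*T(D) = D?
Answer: -24279/14354 ≈ -1.6914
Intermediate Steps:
F = 0 (F = 3*0 = 0)
T(D) = -D/2
-1*(-48558)/(-28708) + T(F)/41465 = -1*(-48558)/(-28708) - ½*0/41465 = 48558*(-1/28708) + 0*(1/41465) = -24279/14354 + 0 = -24279/14354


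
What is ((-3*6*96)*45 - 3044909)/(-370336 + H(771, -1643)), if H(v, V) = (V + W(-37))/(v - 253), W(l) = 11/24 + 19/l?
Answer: 75598830384/8965794403 ≈ 8.4319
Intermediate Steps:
W(l) = 11/24 + 19/l (W(l) = 11*(1/24) + 19/l = 11/24 + 19/l)
H(v, V) = (-49/888 + V)/(-253 + v) (H(v, V) = (V + (11/24 + 19/(-37)))/(v - 253) = (V + (11/24 + 19*(-1/37)))/(-253 + v) = (V + (11/24 - 19/37))/(-253 + v) = (V - 49/888)/(-253 + v) = (-49/888 + V)/(-253 + v))
((-3*6*96)*45 - 3044909)/(-370336 + H(771, -1643)) = ((-3*6*96)*45 - 3044909)/(-370336 + (-49/888 - 1643)/(-253 + 771)) = (-18*96*45 - 3044909)/(-370336 - 1459033/888/518) = (-1728*45 - 3044909)/(-370336 + (1/518)*(-1459033/888)) = (-77760 - 3044909)/(-370336 - 1459033/459984) = -3122669/(-170350093657/459984) = -3122669*(-459984/170350093657) = 75598830384/8965794403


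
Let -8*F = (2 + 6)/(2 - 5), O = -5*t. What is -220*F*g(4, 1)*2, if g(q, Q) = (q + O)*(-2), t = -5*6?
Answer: 135520/3 ≈ 45173.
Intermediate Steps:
t = -30
O = 150 (O = -5*(-30) = 150)
g(q, Q) = -300 - 2*q (g(q, Q) = (q + 150)*(-2) = (150 + q)*(-2) = -300 - 2*q)
F = ⅓ (F = -(2 + 6)/(8*(2 - 5)) = -1/(-3) = -(-1)/3 = -⅛*(-8/3) = ⅓ ≈ 0.33333)
-220*F*g(4, 1)*2 = -220*(-300 - 2*4)/3*2 = -220*(-300 - 8)/3*2 = -220*(⅓)*(-308)*2 = -(-67760)*2/3 = -220*(-616/3) = 135520/3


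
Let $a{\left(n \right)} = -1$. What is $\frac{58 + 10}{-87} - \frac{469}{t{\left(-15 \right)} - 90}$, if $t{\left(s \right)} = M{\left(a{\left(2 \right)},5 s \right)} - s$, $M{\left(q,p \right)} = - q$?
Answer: $\frac{35771}{6438} \approx 5.5562$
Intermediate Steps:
$t{\left(s \right)} = 1 - s$ ($t{\left(s \right)} = \left(-1\right) \left(-1\right) - s = 1 - s$)
$\frac{58 + 10}{-87} - \frac{469}{t{\left(-15 \right)} - 90} = \frac{58 + 10}{-87} - \frac{469}{\left(1 - -15\right) - 90} = 68 \left(- \frac{1}{87}\right) - \frac{469}{\left(1 + 15\right) - 90} = - \frac{68}{87} - \frac{469}{16 - 90} = - \frac{68}{87} - \frac{469}{-74} = - \frac{68}{87} - - \frac{469}{74} = - \frac{68}{87} + \frac{469}{74} = \frac{35771}{6438}$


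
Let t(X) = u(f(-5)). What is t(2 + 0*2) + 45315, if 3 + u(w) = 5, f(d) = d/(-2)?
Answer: 45317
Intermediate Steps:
f(d) = -d/2 (f(d) = d*(-½) = -d/2)
u(w) = 2 (u(w) = -3 + 5 = 2)
t(X) = 2
t(2 + 0*2) + 45315 = 2 + 45315 = 45317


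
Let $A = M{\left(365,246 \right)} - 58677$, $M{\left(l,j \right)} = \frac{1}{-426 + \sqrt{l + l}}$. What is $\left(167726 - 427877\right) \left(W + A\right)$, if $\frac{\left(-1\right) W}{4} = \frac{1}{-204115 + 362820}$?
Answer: $\frac{218938796947099895262}{14342646965} + \frac{260151 \sqrt{730}}{180746} \approx 1.5265 \cdot 10^{10}$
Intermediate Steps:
$M{\left(l,j \right)} = \frac{1}{-426 + \sqrt{2} \sqrt{l}}$ ($M{\left(l,j \right)} = \frac{1}{-426 + \sqrt{2 l}} = \frac{1}{-426 + \sqrt{2} \sqrt{l}}$)
$A = -58677 + \frac{1}{-426 + \sqrt{730}}$ ($A = \frac{1}{-426 + \sqrt{2} \sqrt{365}} - 58677 = \frac{1}{-426 + \sqrt{730}} - 58677 = -58677 + \frac{1}{-426 + \sqrt{730}} \approx -58677.0$)
$W = - \frac{4}{158705}$ ($W = - \frac{4}{-204115 + 362820} = - \frac{4}{158705} \approx -2.5204 \cdot 10^{-5}$)
$\left(167726 - 427877\right) \left(W + A\right) = \left(167726 - 427877\right) \left(- \frac{4}{158705} - \left(\frac{5302816734}{90373} + \frac{\sqrt{730}}{180746}\right)\right) = - 260151 \left(- \frac{841583530130962}{14342646965} - \frac{\sqrt{730}}{180746}\right) = \frac{218938796947099895262}{14342646965} + \frac{260151 \sqrt{730}}{180746}$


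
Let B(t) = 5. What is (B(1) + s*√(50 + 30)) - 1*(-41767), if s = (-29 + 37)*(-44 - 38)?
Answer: 41772 - 2624*√5 ≈ 35905.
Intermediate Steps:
s = -656 (s = 8*(-82) = -656)
(B(1) + s*√(50 + 30)) - 1*(-41767) = (5 - 656*√(50 + 30)) - 1*(-41767) = (5 - 2624*√5) + 41767 = 41772 - 2624*√5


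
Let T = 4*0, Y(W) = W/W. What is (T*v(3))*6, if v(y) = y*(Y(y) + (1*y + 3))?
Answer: 0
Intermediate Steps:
Y(W) = 1
v(y) = y*(4 + y) (v(y) = y*(1 + (1*y + 3)) = y*(1 + (y + 3)) = y*(1 + (3 + y)) = y*(4 + y))
T = 0
(T*v(3))*6 = (0*(3*(4 + 3)))*6 = (0*(3*7))*6 = (0*21)*6 = 0*6 = 0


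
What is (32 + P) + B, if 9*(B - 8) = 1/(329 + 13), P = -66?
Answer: -80027/3078 ≈ -26.000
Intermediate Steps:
B = 24625/3078 (B = 8 + 1/(9*(329 + 13)) = 8 + (⅑)/342 = 8 + (⅑)*(1/342) = 8 + 1/3078 = 24625/3078 ≈ 8.0003)
(32 + P) + B = (32 - 66) + 24625/3078 = -34 + 24625/3078 = -80027/3078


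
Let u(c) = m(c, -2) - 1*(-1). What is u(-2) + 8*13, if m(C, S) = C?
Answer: 103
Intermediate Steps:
u(c) = 1 + c (u(c) = c - 1*(-1) = c + 1 = 1 + c)
u(-2) + 8*13 = (1 - 2) + 8*13 = -1 + 104 = 103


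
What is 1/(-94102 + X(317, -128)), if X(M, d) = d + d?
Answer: -1/94358 ≈ -1.0598e-5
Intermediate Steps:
X(M, d) = 2*d
1/(-94102 + X(317, -128)) = 1/(-94102 + 2*(-128)) = 1/(-94102 - 256) = 1/(-94358) = -1/94358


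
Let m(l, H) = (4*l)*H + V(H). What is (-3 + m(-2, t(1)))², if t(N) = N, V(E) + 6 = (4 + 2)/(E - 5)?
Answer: 1369/4 ≈ 342.25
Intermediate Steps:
V(E) = -6 + 6/(-5 + E) (V(E) = -6 + (4 + 2)/(E - 5) = -6 + 6/(-5 + E))
m(l, H) = 4*H*l + 6*(6 - H)/(-5 + H) (m(l, H) = (4*l)*H + 6*(6 - H)/(-5 + H) = 4*H*l + 6*(6 - H)/(-5 + H))
(-3 + m(-2, t(1)))² = (-3 + 2*(18 - 3*1 + 2*1*(-2)*(-5 + 1))/(-5 + 1))² = (-3 + 2*(18 - 3 + 2*1*(-2)*(-4))/(-4))² = (-3 + 2*(-¼)*(18 - 3 + 16))² = (-3 + 2*(-¼)*31)² = (-3 - 31/2)² = (-37/2)² = 1369/4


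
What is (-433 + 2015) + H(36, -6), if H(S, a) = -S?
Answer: 1546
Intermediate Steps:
(-433 + 2015) + H(36, -6) = (-433 + 2015) - 1*36 = 1582 - 36 = 1546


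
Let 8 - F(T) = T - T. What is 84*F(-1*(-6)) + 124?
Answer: 796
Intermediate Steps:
F(T) = 8 (F(T) = 8 - (T - T) = 8 - 1*0 = 8 + 0 = 8)
84*F(-1*(-6)) + 124 = 84*8 + 124 = 672 + 124 = 796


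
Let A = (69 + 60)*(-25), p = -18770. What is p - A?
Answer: -15545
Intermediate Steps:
A = -3225 (A = 129*(-25) = -3225)
p - A = -18770 - 1*(-3225) = -18770 + 3225 = -15545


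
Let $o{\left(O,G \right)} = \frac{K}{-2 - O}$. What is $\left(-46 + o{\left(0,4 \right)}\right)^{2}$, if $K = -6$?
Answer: $1849$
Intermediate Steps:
$o{\left(O,G \right)} = - \frac{6}{-2 - O}$
$\left(-46 + o{\left(0,4 \right)}\right)^{2} = \left(-46 + \frac{6}{2 + 0}\right)^{2} = \left(-46 + \frac{6}{2}\right)^{2} = \left(-46 + 6 \cdot \frac{1}{2}\right)^{2} = \left(-46 + 3\right)^{2} = \left(-43\right)^{2} = 1849$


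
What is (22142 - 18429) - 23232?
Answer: -19519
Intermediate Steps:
(22142 - 18429) - 23232 = 3713 - 23232 = -19519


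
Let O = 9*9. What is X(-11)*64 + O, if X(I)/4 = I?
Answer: -2735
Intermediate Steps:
O = 81
X(I) = 4*I
X(-11)*64 + O = (4*(-11))*64 + 81 = -44*64 + 81 = -2816 + 81 = -2735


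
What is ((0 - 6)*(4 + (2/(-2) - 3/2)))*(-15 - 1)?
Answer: 144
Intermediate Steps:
((0 - 6)*(4 + (2/(-2) - 3/2)))*(-15 - 1) = -6*(4 + (2*(-½) - 3*½))*(-16) = -6*(4 + (-1 - 3/2))*(-16) = -6*(4 - 5/2)*(-16) = -6*3/2*(-16) = -9*(-16) = 144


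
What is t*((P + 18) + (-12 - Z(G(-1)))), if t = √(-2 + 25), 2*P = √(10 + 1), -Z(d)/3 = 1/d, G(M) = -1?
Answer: √23*(6 + √11)/2 ≈ 22.340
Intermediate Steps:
Z(d) = -3/d
P = √11/2 (P = √(10 + 1)/2 = √11/2 ≈ 1.6583)
t = √23 ≈ 4.7958
t*((P + 18) + (-12 - Z(G(-1)))) = √23*((√11/2 + 18) + (-12 - (-3)/(-1))) = √23*((18 + √11/2) + (-12 - (-3)*(-1))) = √23*((18 + √11/2) + (-12 - 1*3)) = √23*((18 + √11/2) + (-12 - 3)) = √23*((18 + √11/2) - 15) = √23*(3 + √11/2)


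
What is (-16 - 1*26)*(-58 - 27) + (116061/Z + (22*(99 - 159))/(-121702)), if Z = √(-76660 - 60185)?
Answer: 217238730/60851 - 38687*I*√15205/15205 ≈ 3570.0 - 313.74*I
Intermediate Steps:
Z = 3*I*√15205 (Z = √(-136845) = 3*I*√15205 ≈ 369.93*I)
(-16 - 1*26)*(-58 - 27) + (116061/Z + (22*(99 - 159))/(-121702)) = (-16 - 1*26)*(-58 - 27) + (116061/((3*I*√15205)) + (22*(99 - 159))/(-121702)) = (-16 - 26)*(-85) + (116061*(-I*√15205/45615) + (22*(-60))*(-1/121702)) = -42*(-85) + (-38687*I*√15205/15205 - 1320*(-1/121702)) = 3570 + (-38687*I*√15205/15205 + 660/60851) = 3570 + (660/60851 - 38687*I*√15205/15205) = 217238730/60851 - 38687*I*√15205/15205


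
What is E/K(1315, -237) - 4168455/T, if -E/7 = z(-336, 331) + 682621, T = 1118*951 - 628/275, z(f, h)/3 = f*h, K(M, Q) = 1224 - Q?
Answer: -715914419016767/427173494442 ≈ -1675.9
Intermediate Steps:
z(f, h) = 3*f*h (z(f, h) = 3*(f*h) = 3*f*h)
T = 292384322/275 (T = 1063218 - 628*1/275 = 1063218 - 628/275 = 292384322/275 ≈ 1.0632e+6)
E = -2442811 (E = -7*(3*(-336)*331 + 682621) = -7*(-333648 + 682621) = -7*348973 = -2442811)
E/K(1315, -237) - 4168455/T = -2442811/(1224 - 1*(-237)) - 4168455/292384322/275 = -2442811/(1224 + 237) - 4168455*275/292384322 = -2442811/1461 - 1146325125/292384322 = -715914419016767/427173494442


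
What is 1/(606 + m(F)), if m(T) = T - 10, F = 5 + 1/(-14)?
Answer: 14/8413 ≈ 0.0016641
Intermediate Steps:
F = 69/14 (F = 5 - 1/14 = 69/14 ≈ 4.9286)
m(T) = -10 + T
1/(606 + m(F)) = 1/(606 + (-10 + 69/14)) = 1/(606 - 71/14) = 1/(8413/14) = 14/8413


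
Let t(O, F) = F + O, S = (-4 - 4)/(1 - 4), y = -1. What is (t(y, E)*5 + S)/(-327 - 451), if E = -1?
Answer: 11/1167 ≈ 0.0094259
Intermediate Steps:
S = 8/3 (S = -8/(-3) = -8*(-⅓) = 8/3 ≈ 2.6667)
(t(y, E)*5 + S)/(-327 - 451) = ((-1 - 1)*5 + 8/3)/(-327 - 451) = (-2*5 + 8/3)/(-778) = -(-10 + 8/3)/778 = -1/778*(-22/3) = 11/1167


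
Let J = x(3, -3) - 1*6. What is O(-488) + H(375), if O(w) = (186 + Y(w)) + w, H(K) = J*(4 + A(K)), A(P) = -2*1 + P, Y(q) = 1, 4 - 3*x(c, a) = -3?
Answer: -5050/3 ≈ -1683.3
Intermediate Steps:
x(c, a) = 7/3 (x(c, a) = 4/3 - ⅓*(-3) = 4/3 + 1 = 7/3)
J = -11/3 (J = 7/3 - 1*6 = 7/3 - 6 = -11/3 ≈ -3.6667)
A(P) = -2 + P
H(K) = -22/3 - 11*K/3 (H(K) = -11*(4 + (-2 + K))/3 = -11*(2 + K)/3 = -22/3 - 11*K/3)
O(w) = 187 + w (O(w) = (186 + 1) + w = 187 + w)
O(-488) + H(375) = (187 - 488) + (-22/3 - 11/3*375) = -301 + (-22/3 - 1375) = -301 - 4147/3 = -5050/3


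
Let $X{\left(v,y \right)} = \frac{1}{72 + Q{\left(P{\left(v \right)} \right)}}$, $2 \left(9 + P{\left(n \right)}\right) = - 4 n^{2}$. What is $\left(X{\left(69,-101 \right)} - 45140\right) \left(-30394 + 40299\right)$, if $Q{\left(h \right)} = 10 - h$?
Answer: $- \frac{4298084762195}{9613} \approx -4.4711 \cdot 10^{8}$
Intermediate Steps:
$P{\left(n \right)} = -9 - 2 n^{2}$ ($P{\left(n \right)} = -9 + \frac{\left(-4\right) n^{2}}{2} = -9 - 2 n^{2}$)
$X{\left(v,y \right)} = \frac{1}{91 + 2 v^{2}}$ ($X{\left(v,y \right)} = \frac{1}{72 - \left(-19 - 2 v^{2}\right)} = \frac{1}{72 + \left(10 + \left(9 + 2 v^{2}\right)\right)} = \frac{1}{72 + \left(19 + 2 v^{2}\right)} = \frac{1}{91 + 2 v^{2}}$)
$\left(X{\left(69,-101 \right)} - 45140\right) \left(-30394 + 40299\right) = \left(\frac{1}{91 + 2 \cdot 69^{2}} - 45140\right) \left(-30394 + 40299\right) = \left(\frac{1}{91 + 2 \cdot 4761} - 45140\right) 9905 = \left(\frac{1}{91 + 9522} - 45140\right) 9905 = \left(\frac{1}{9613} - 45140\right) 9905 = \left(- \frac{433930819}{9613}\right) 9905 = - \frac{4298084762195}{9613}$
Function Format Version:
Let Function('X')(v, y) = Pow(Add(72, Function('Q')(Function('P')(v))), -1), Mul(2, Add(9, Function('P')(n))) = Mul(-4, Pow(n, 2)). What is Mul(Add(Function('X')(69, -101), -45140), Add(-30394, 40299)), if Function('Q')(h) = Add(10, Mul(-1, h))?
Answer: Rational(-4298084762195, 9613) ≈ -4.4711e+8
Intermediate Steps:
Function('P')(n) = Add(-9, Mul(-2, Pow(n, 2))) (Function('P')(n) = Add(-9, Mul(Rational(1, 2), Mul(-4, Pow(n, 2)))) = Add(-9, Mul(-2, Pow(n, 2))))
Function('X')(v, y) = Pow(Add(91, Mul(2, Pow(v, 2))), -1) (Function('X')(v, y) = Pow(Add(72, Add(10, Mul(-1, Add(-9, Mul(-2, Pow(v, 2)))))), -1) = Pow(Add(72, Add(10, Add(9, Mul(2, Pow(v, 2))))), -1) = Pow(Add(72, Add(19, Mul(2, Pow(v, 2)))), -1) = Pow(Add(91, Mul(2, Pow(v, 2))), -1))
Mul(Add(Function('X')(69, -101), -45140), Add(-30394, 40299)) = Mul(Add(Pow(Add(91, Mul(2, Pow(69, 2))), -1), -45140), Add(-30394, 40299)) = Mul(Add(Pow(Add(91, Mul(2, 4761)), -1), -45140), 9905) = Mul(Add(Pow(Add(91, 9522), -1), -45140), 9905) = Mul(Add(Pow(9613, -1), -45140), 9905) = Mul(Add(Rational(1, 9613), -45140), 9905) = Mul(Rational(-433930819, 9613), 9905) = Rational(-4298084762195, 9613)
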